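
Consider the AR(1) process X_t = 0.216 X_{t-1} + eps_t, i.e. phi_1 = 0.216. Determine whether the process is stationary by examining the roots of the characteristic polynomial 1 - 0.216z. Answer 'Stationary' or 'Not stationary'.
\text{Stationary}

The AR(p) characteristic polynomial is P(z) = 1 - 0.216z.
Stationarity requires all roots to lie outside the unit circle, i.e. |z| > 1 for every root.
This is linear in z: 1 + (-0.216) z = 0  =>  z = -1/(-0.216) = 4.62963,  |z| = 4.62963.
Moduli of all roots: 4.6296.
All moduli strictly greater than 1? Yes.
Verdict: Stationary.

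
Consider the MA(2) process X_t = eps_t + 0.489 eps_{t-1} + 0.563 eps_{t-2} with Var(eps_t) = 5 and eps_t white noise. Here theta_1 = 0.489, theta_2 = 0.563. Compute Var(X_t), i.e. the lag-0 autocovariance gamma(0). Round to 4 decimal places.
\gamma(0) = 7.7805

For an MA(q) process X_t = eps_t + sum_i theta_i eps_{t-i} with
Var(eps_t) = sigma^2, the variance is
  gamma(0) = sigma^2 * (1 + sum_i theta_i^2).
  sum_i theta_i^2 = (0.489)^2 + (0.563)^2 = 0.239121 + 0.316969 = 0.55609.
  gamma(0) = 5 * (1 + 0.55609) = 5 * 1.55609 = 7.78045, which rounds to 7.7805.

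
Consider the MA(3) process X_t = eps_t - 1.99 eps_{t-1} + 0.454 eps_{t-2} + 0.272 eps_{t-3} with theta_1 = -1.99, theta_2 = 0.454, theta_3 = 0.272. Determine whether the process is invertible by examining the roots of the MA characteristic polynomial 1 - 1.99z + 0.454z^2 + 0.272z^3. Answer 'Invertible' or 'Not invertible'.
\text{Not invertible}

The MA(q) characteristic polynomial is P(z) = 1 - 1.99z + 0.454z^2 + 0.272z^3.
Invertibility requires all roots to lie outside the unit circle, i.e. |z| > 1 for every root.
Degree 3: look for a simple real root z0 first, then factor out (1 - z/z0) and solve the remaining quadratic.
Testing z0 = 0.625: P(0.625) = 1 + (-1.99)(0.625) + (0.454)(0.625)^2 + (0.272)(0.625)^3
  = 1 + (-1.24375) + (0.177344) + (0.066406) = 0.  So z_0 = 0.625 is a root, |z_0| = 0.625.
Divide out the factor (1 - 1.6 z) = (1 - z/z0) (since 1/z0 = 1.6):
  P(z) = (1 - 1.6 z)(1 + (-0.39) z + (-0.17) z^2)
  [check: z-coef -0.39 - (1.6) = -1.99; z^2-coef -0.17 - (1.6)(-0.39) = 0.454; z^3-coef -(1.6)(-0.17) = 0.272.]
Remaining roots from the quadratic factor 1 + (-0.39) z + (-0.17) z^2:
  Set 1 + (-0.39) z + (-0.17) z^2 = 0, i.e. a z^2 + b z + c = 0 with a = -0.17, b = -0.39, c = 1.
  Discriminant D = b^2 - 4ac = (-0.39)^2 - 4*(-0.17)*1 = 0.1521 - (-0.68) = 0.8321.
  D >= 0, so the roots are real: z = (-b +/- sqrt(D)) / (2a) = (0.39 +/- 0.912195) / (-0.34).
    z_1 = (0.39 + 0.912195) / (-0.34) = -3.83,   |z_1| = 3.83.
    z_2 = (0.39 - 0.912195) / (-0.34) = 1.5359,   |z_2| = 1.5359.
Moduli of all roots: 0.6250, 3.8300, 1.5359.
All moduli strictly greater than 1? No.
Verdict: Not invertible.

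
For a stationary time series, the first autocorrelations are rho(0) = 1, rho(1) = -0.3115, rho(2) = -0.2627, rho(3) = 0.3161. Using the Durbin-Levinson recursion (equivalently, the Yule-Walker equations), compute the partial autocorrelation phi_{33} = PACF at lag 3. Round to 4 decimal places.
\phi_{33} = 0.1021

The PACF at lag k is phi_{kk}, the last component of the solution
to the Yule-Walker system G_k phi = r_k where
  (G_k)_{ij} = rho(|i - j|), (r_k)_i = rho(i), i,j = 1..k.
Equivalently, Durbin-Levinson gives phi_{kk} iteratively:
  phi_{11} = rho(1)
  phi_{kk} = [rho(k) - sum_{j=1..k-1} phi_{k-1,j} rho(k-j)]
            / [1 - sum_{j=1..k-1} phi_{k-1,j} rho(j)],
  phi_{k,j} = phi_{k-1,j} - phi_{kk} phi_{k-1,k-j},  j = 1..k-1.
Step k = 1:
  phi_11 = rho(1) = -0.3115.
Step k = 2:
  phi_22 = [rho(2) - phi_11 rho(1)] / [1 - phi_11 rho(1)] = [-0.2627 - (-0.3115)(-0.3115)] / [1 - (-0.3115)(-0.3115)]
         = -0.35973225 / 0.90296775 = -0.398389.
  Update: phi_21 = phi_11 - phi_22 phi_11 = -0.3115 - (-0.398389)(-0.3115) = -0.435598.
Step k = 3:
  phi_33 = [rho(3) - phi_21 rho(2) - phi_22 rho(1)] / [1 - phi_21 rho(1) - phi_22 rho(2)]
    numerator   = 0.3161 - (-0.435598)(-0.2627) - (-0.398389)(-0.3115) = 0.07757026
    denominator = 1 - (-0.435598)(-0.3115) - (-0.398389)(-0.2627) = 0.75965445
  phi_33 = 0.07757026 / 0.75965445 = 0.1021.
Therefore phi_{33} = 0.1021.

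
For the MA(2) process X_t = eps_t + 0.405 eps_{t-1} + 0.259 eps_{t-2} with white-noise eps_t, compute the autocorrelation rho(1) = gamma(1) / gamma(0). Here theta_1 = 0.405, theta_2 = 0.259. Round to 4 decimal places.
\rho(1) = 0.4142

For an MA(q) process with theta_0 = 1, the autocovariance is
  gamma(k) = sigma^2 * sum_{i=0..q-k} theta_i * theta_{i+k},
and rho(k) = gamma(k) / gamma(0). Sigma^2 cancels.
  numerator   = (1)*(0.405) + (0.405)*(0.259) = 0.509895.
  denominator = (1)^2 + (0.405)^2 + (0.259)^2 = 1.231106.
  rho(1) = 0.509895 / 1.231106 = 0.4142.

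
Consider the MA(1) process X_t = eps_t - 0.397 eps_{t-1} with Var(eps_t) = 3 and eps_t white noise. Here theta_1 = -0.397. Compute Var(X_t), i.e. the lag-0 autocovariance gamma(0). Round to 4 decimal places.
\gamma(0) = 3.4728

For an MA(q) process X_t = eps_t + sum_i theta_i eps_{t-i} with
Var(eps_t) = sigma^2, the variance is
  gamma(0) = sigma^2 * (1 + sum_i theta_i^2).
  sum_i theta_i^2 = (-0.397)^2 = 0.157609.
  gamma(0) = 3 * (1 + 0.157609) = 3 * 1.157609 = 3.472827, which rounds to 3.4728.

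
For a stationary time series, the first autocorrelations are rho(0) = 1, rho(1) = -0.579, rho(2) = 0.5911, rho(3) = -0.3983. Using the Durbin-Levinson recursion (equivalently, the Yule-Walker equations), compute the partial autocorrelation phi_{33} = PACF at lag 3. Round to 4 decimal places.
\phi_{33} = 0.0619

The PACF at lag k is phi_{kk}, the last component of the solution
to the Yule-Walker system G_k phi = r_k where
  (G_k)_{ij} = rho(|i - j|), (r_k)_i = rho(i), i,j = 1..k.
Equivalently, Durbin-Levinson gives phi_{kk} iteratively:
  phi_{11} = rho(1)
  phi_{kk} = [rho(k) - sum_{j=1..k-1} phi_{k-1,j} rho(k-j)]
            / [1 - sum_{j=1..k-1} phi_{k-1,j} rho(j)],
  phi_{k,j} = phi_{k-1,j} - phi_{kk} phi_{k-1,k-j},  j = 1..k-1.
Step k = 1:
  phi_11 = rho(1) = -0.579.
Step k = 2:
  phi_22 = [rho(2) - phi_11 rho(1)] / [1 - phi_11 rho(1)] = [0.5911 - (-0.579)(-0.579)] / [1 - (-0.579)(-0.579)]
         = 0.255859 / 0.664759 = 0.38489.
  Update: phi_21 = phi_11 - phi_22 phi_11 = -0.579 - (0.38489)(-0.579) = -0.356149.
Step k = 3:
  phi_33 = [rho(3) - phi_21 rho(2) - phi_22 rho(1)] / [1 - phi_21 rho(1) - phi_22 rho(2)]
    numerator   = -0.3983 - (-0.356149)(0.5911) - (0.38489)(-0.579) = 0.03507077
    denominator = 1 - (-0.356149)(-0.579) - (0.38489)(0.5911) = 0.56628146
  phi_33 = 0.03507077 / 0.56628146 = 0.0619.
Therefore phi_{33} = 0.0619.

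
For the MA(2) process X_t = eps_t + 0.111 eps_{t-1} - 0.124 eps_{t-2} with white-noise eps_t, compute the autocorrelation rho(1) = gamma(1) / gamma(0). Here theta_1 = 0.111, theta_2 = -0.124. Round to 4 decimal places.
\rho(1) = 0.0946

For an MA(q) process with theta_0 = 1, the autocovariance is
  gamma(k) = sigma^2 * sum_{i=0..q-k} theta_i * theta_{i+k},
and rho(k) = gamma(k) / gamma(0). Sigma^2 cancels.
  numerator   = (1)*(0.111) + (0.111)*(-0.124) = 0.097236.
  denominator = (1)^2 + (0.111)^2 + (-0.124)^2 = 1.027697.
  rho(1) = 0.097236 / 1.027697 = 0.0946.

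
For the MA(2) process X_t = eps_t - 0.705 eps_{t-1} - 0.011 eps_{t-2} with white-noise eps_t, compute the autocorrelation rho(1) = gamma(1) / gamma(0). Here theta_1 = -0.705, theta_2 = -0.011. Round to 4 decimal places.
\rho(1) = -0.4657

For an MA(q) process with theta_0 = 1, the autocovariance is
  gamma(k) = sigma^2 * sum_{i=0..q-k} theta_i * theta_{i+k},
and rho(k) = gamma(k) / gamma(0). Sigma^2 cancels.
  numerator   = (1)*(-0.705) + (-0.705)*(-0.011) = -0.697245.
  denominator = (1)^2 + (-0.705)^2 + (-0.011)^2 = 1.497146.
  rho(1) = -0.697245 / 1.497146 = -0.4657.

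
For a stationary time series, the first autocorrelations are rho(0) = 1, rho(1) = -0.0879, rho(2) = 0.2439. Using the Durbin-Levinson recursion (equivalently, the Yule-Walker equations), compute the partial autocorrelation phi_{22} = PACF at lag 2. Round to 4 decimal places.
\phi_{22} = 0.2380

The PACF at lag k is phi_{kk}, the last component of the solution
to the Yule-Walker system G_k phi = r_k where
  (G_k)_{ij} = rho(|i - j|), (r_k)_i = rho(i), i,j = 1..k.
Equivalently, Durbin-Levinson gives phi_{kk} iteratively:
  phi_{11} = rho(1)
  phi_{kk} = [rho(k) - sum_{j=1..k-1} phi_{k-1,j} rho(k-j)]
            / [1 - sum_{j=1..k-1} phi_{k-1,j} rho(j)],
  phi_{k,j} = phi_{k-1,j} - phi_{kk} phi_{k-1,k-j},  j = 1..k-1.
Step k = 1:
  phi_11 = rho(1) = -0.0879.
Step k = 2:
  phi_22 = [rho(2) - phi_11 rho(1)] / [1 - phi_11 rho(1)] = [0.2439 - (-0.0879)(-0.0879)] / [1 - (-0.0879)(-0.0879)]
         = 0.23617359 / 0.99227359 = 0.238.
Therefore phi_{22} = 0.2380.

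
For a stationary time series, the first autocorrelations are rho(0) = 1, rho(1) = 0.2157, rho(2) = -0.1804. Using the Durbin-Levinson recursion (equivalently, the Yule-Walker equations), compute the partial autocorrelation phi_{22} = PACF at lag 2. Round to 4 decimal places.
\phi_{22} = -0.2380

The PACF at lag k is phi_{kk}, the last component of the solution
to the Yule-Walker system G_k phi = r_k where
  (G_k)_{ij} = rho(|i - j|), (r_k)_i = rho(i), i,j = 1..k.
Equivalently, Durbin-Levinson gives phi_{kk} iteratively:
  phi_{11} = rho(1)
  phi_{kk} = [rho(k) - sum_{j=1..k-1} phi_{k-1,j} rho(k-j)]
            / [1 - sum_{j=1..k-1} phi_{k-1,j} rho(j)],
  phi_{k,j} = phi_{k-1,j} - phi_{kk} phi_{k-1,k-j},  j = 1..k-1.
Step k = 1:
  phi_11 = rho(1) = 0.2157.
Step k = 2:
  phi_22 = [rho(2) - phi_11 rho(1)] / [1 - phi_11 rho(1)] = [-0.1804 - (0.2157)(0.2157)] / [1 - (0.2157)(0.2157)]
         = -0.22692649 / 0.95347351 = -0.238.
Therefore phi_{22} = -0.2380.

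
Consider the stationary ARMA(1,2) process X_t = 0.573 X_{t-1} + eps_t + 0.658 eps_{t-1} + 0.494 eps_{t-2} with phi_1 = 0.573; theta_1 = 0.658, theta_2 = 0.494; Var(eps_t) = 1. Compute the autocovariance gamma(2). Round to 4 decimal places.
\gamma(2) = 2.7485

Multiply the model equation by X_{t-k} and take expectations. With theta_0 = psi_0 = 1 and psi_j the MA(infinity) weights, this gives
  gamma(k) - sum_i phi_i gamma(k-i) = c_k,
  c_k = sigma^2 * sum_{j=k..q} theta_j psi_{j-k}   (c_k = 0 for k > q),
using gamma(-m) = gamma(m).
psi-weights needed (psi_j = theta_j + sum_i phi_i psi_{j-i}):
  psi_1 = theta_1 + phi_1 = 0.658 + (0.573) = 1.231
  psi_2 = theta_2 + phi_1 psi_1 = 0.494 + (0.573)(1.231) = 1.199363
Right-hand sides:
  c_0 = sigma^2 (1 + theta_1 psi_1 + theta_2 psi_2) = 1 * (1 + (0.658)(1.231) + (0.494)(1.199363)) = 1 * 2.402483 = 2.402483
  c_1 = sigma^2 (theta_1 + theta_2 psi_1) = 1 * (0.658 + (0.494)(1.231)) = 1.266114
  c_2 = sigma^2 theta_2 = 1 * (0.494) = 0.494
Equations for k = 0 and k = 1 (AR order 1):
  gamma(0) = phi_1 gamma(1) + c_0
  gamma(1) = phi_1 gamma(0) + c_1
Substituting the second into the first: gamma(0) (1 - phi_1^2) = c_0 + phi_1 c_1, so
  gamma(0) = (c_0 + phi_1 c_1) / (1 - phi_1^2) = (2.402483 + (0.573)(1.266114)) / (1 - (0.573)^2) = 3.127967 / 0.671671 = 4.656992.
  gamma(1) = phi_1 gamma(0) + c_1 = (0.573)(4.656992) + (1.266114) = 3.934571.
For k = 2: gamma(2) = phi_1 gamma(1) + c_2
  = (0.573)(3.934571) + (0.494) = 2.748509.
Therefore gamma(2) = 2.7485 (to 4 decimal places).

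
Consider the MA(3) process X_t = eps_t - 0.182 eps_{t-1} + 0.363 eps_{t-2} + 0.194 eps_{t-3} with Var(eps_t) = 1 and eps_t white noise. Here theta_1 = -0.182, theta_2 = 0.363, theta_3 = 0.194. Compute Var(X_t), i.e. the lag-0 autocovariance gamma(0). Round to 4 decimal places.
\gamma(0) = 1.2025

For an MA(q) process X_t = eps_t + sum_i theta_i eps_{t-i} with
Var(eps_t) = sigma^2, the variance is
  gamma(0) = sigma^2 * (1 + sum_i theta_i^2).
  sum_i theta_i^2 = (-0.182)^2 + (0.363)^2 + (0.194)^2 = 0.033124 + 0.131769 + 0.037636 = 0.202529.
  gamma(0) = 1 * (1 + 0.202529) = 1 * 1.202529 = 1.202529, which rounds to 1.2025.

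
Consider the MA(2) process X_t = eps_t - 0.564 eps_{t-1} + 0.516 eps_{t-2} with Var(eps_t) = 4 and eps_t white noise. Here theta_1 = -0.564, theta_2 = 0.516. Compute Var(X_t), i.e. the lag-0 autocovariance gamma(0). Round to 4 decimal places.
\gamma(0) = 6.3374

For an MA(q) process X_t = eps_t + sum_i theta_i eps_{t-i} with
Var(eps_t) = sigma^2, the variance is
  gamma(0) = sigma^2 * (1 + sum_i theta_i^2).
  sum_i theta_i^2 = (-0.564)^2 + (0.516)^2 = 0.318096 + 0.266256 = 0.584352.
  gamma(0) = 4 * (1 + 0.584352) = 4 * 1.584352 = 6.337408, which rounds to 6.3374.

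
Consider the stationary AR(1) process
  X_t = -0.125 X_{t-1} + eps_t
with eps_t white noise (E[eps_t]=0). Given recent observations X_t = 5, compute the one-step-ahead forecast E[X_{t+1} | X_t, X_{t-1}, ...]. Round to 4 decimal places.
E[X_{t+1} \mid \mathcal F_t] = -0.6250

For an AR(p) model X_t = c + sum_i phi_i X_{t-i} + eps_t, the
one-step-ahead conditional mean is
  E[X_{t+1} | X_t, ...] = c + sum_i phi_i X_{t+1-i}.
Substitute known values:
  E[X_{t+1} | ...] = (-0.125) * (5)
                   = -0.6250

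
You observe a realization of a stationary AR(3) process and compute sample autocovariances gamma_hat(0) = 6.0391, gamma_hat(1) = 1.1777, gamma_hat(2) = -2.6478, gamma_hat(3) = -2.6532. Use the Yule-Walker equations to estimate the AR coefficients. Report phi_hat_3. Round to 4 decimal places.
\hat\phi_{3} = -0.2960

The Yule-Walker equations for an AR(p) process read, in matrix form,
  Gamma_p phi = r_p,   with   (Gamma_p)_{ij} = gamma(|i - j|),
                       (r_p)_i = gamma(i),   i,j = 1..p.
Substitute the sample gammas (Toeplitz matrix and right-hand side of size 3):
  Gamma_p = [[6.0391, 1.1777, -2.6478], [1.1777, 6.0391, 1.1777], [-2.6478, 1.1777, 6.0391]]
  r_p     = [1.1777, -2.6478, -2.6532]
Written out (R1..R3):
  (R1) 6.0391 phi_1 + 1.1777 phi_2 - 2.6478 phi_3 = 1.1777
  (R2) 1.1777 phi_1 + 6.0391 phi_2 + 1.1777 phi_3 = -2.6478
  (R3) -2.6478 phi_1 + 1.1777 phi_2 + 6.0391 phi_3 = -2.6532
Gaussian elimination:
  R2 <- R2 - (1.1777/6.0391) R1 = R2 - (0.195013) R1:  5.809434 phi_2 + 1.694054 phi_3 = -2.877466
  R3 <- R3 - (-2.6478/6.0391) R1 = R3 - (-0.438443) R1:  1.694054 phi_2 + 4.878191 phi_3 = -2.136846
  R3 <- R3 - (1.694054/5.809434) R2 = R3 - (0.291604) R2:  4.384198 phi_3 = -1.297765
Back-substitution:
  phi_hat_3 = -1.297765 / 4.384198 = -0.29601
  phi_hat_2 = (-2.877466 - (1.694054)(-0.29601)) / 5.809434 = -0.408992
  phi_hat_1 = (1.1777 - (1.1777)(-0.408992) - (-2.6478)(-0.29601)) / 6.0391 = 0.144988
So phi_hat = [0.1450, -0.4090, -0.2960].
Therefore phi_hat_3 = -0.2960.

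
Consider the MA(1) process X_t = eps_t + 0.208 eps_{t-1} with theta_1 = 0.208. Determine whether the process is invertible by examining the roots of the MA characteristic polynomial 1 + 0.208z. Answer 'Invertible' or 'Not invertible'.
\text{Invertible}

The MA(q) characteristic polynomial is P(z) = 1 + 0.208z.
Invertibility requires all roots to lie outside the unit circle, i.e. |z| > 1 for every root.
This is linear in z: 1 + (0.208) z = 0  =>  z = -1/(0.208) = -4.807692,  |z| = 4.807692.
Moduli of all roots: 4.8077.
All moduli strictly greater than 1? Yes.
Verdict: Invertible.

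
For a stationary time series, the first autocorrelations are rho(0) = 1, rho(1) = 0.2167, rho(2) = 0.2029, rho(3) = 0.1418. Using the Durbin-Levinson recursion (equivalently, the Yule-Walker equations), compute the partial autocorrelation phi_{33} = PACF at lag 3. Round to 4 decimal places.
\phi_{33} = 0.0750

The PACF at lag k is phi_{kk}, the last component of the solution
to the Yule-Walker system G_k phi = r_k where
  (G_k)_{ij} = rho(|i - j|), (r_k)_i = rho(i), i,j = 1..k.
Equivalently, Durbin-Levinson gives phi_{kk} iteratively:
  phi_{11} = rho(1)
  phi_{kk} = [rho(k) - sum_{j=1..k-1} phi_{k-1,j} rho(k-j)]
            / [1 - sum_{j=1..k-1} phi_{k-1,j} rho(j)],
  phi_{k,j} = phi_{k-1,j} - phi_{kk} phi_{k-1,k-j},  j = 1..k-1.
Step k = 1:
  phi_11 = rho(1) = 0.2167.
Step k = 2:
  phi_22 = [rho(2) - phi_11 rho(1)] / [1 - phi_11 rho(1)] = [0.2029 - (0.2167)(0.2167)] / [1 - (0.2167)(0.2167)]
         = 0.15594111 / 0.95304111 = 0.163625.
  Update: phi_21 = phi_11 - phi_22 phi_11 = 0.2167 - (0.163625)(0.2167) = 0.181243.
Step k = 3:
  phi_33 = [rho(3) - phi_21 rho(2) - phi_22 rho(1)] / [1 - phi_21 rho(1) - phi_22 rho(2)]
    numerator   = 0.1418 - (0.181243)(0.2029) - (0.163625)(0.2167) = 0.06956841
    denominator = 1 - (0.181243)(0.2167) - (0.163625)(0.2029) = 0.92752529
  phi_33 = 0.06956841 / 0.92752529 = 0.075.
Therefore phi_{33} = 0.0750.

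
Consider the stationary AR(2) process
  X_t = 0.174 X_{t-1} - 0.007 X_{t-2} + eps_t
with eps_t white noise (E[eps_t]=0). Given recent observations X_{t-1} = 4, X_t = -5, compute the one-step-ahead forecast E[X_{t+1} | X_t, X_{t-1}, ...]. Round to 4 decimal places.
E[X_{t+1} \mid \mathcal F_t] = -0.8980

For an AR(p) model X_t = c + sum_i phi_i X_{t-i} + eps_t, the
one-step-ahead conditional mean is
  E[X_{t+1} | X_t, ...] = c + sum_i phi_i X_{t+1-i}.
Substitute known values:
  E[X_{t+1} | ...] = (0.174) * (-5) + (-0.007) * (4)
                   = -0.8980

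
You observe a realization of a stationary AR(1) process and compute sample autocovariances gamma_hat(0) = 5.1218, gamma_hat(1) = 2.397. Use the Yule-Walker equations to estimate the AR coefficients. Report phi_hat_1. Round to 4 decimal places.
\hat\phi_{1} = 0.4680

The Yule-Walker equations for an AR(p) process read, in matrix form,
  Gamma_p phi = r_p,   with   (Gamma_p)_{ij} = gamma(|i - j|),
                       (r_p)_i = gamma(i),   i,j = 1..p.
Substitute the sample gammas (Toeplitz matrix and right-hand side of size 1):
  Gamma_p = [[5.1218]]
  r_p     = [2.397]
With p = 1 this is the single equation gamma(0) phi_1 = gamma(1):
  phi_hat_1 = gamma(1) / gamma(0) = 2.397 / 5.1218 = 0.4680.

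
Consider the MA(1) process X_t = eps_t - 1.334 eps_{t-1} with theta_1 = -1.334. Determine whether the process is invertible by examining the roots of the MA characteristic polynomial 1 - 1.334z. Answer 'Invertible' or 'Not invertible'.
\text{Not invertible}

The MA(q) characteristic polynomial is P(z) = 1 - 1.334z.
Invertibility requires all roots to lie outside the unit circle, i.e. |z| > 1 for every root.
This is linear in z: 1 + (-1.334) z = 0  =>  z = -1/(-1.334) = 0.749625,  |z| = 0.749625.
Moduli of all roots: 0.7496.
All moduli strictly greater than 1? No.
Verdict: Not invertible.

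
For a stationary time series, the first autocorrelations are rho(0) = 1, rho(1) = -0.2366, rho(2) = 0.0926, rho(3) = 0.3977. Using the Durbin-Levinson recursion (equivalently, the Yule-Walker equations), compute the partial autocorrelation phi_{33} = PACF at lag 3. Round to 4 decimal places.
\phi_{33} = 0.4540

The PACF at lag k is phi_{kk}, the last component of the solution
to the Yule-Walker system G_k phi = r_k where
  (G_k)_{ij} = rho(|i - j|), (r_k)_i = rho(i), i,j = 1..k.
Equivalently, Durbin-Levinson gives phi_{kk} iteratively:
  phi_{11} = rho(1)
  phi_{kk} = [rho(k) - sum_{j=1..k-1} phi_{k-1,j} rho(k-j)]
            / [1 - sum_{j=1..k-1} phi_{k-1,j} rho(j)],
  phi_{k,j} = phi_{k-1,j} - phi_{kk} phi_{k-1,k-j},  j = 1..k-1.
Step k = 1:
  phi_11 = rho(1) = -0.2366.
Step k = 2:
  phi_22 = [rho(2) - phi_11 rho(1)] / [1 - phi_11 rho(1)] = [0.0926 - (-0.2366)(-0.2366)] / [1 - (-0.2366)(-0.2366)]
         = 0.03662044 / 0.94402044 = 0.038792.
  Update: phi_21 = phi_11 - phi_22 phi_11 = -0.2366 - (0.038792)(-0.2366) = -0.227422.
Step k = 3:
  phi_33 = [rho(3) - phi_21 rho(2) - phi_22 rho(1)] / [1 - phi_21 rho(1) - phi_22 rho(2)]
    numerator   = 0.3977 - (-0.227422)(0.0926) - (0.038792)(-0.2366) = 0.42793745
    denominator = 1 - (-0.227422)(-0.2366) - (0.038792)(0.0926) = 0.94259986
  phi_33 = 0.42793745 / 0.94259986 = 0.454.
Therefore phi_{33} = 0.4540.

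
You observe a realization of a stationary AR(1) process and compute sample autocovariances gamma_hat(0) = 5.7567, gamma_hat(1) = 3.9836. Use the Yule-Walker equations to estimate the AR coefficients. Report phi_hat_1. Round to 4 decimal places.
\hat\phi_{1} = 0.6920

The Yule-Walker equations for an AR(p) process read, in matrix form,
  Gamma_p phi = r_p,   with   (Gamma_p)_{ij} = gamma(|i - j|),
                       (r_p)_i = gamma(i),   i,j = 1..p.
Substitute the sample gammas (Toeplitz matrix and right-hand side of size 1):
  Gamma_p = [[5.7567]]
  r_p     = [3.9836]
With p = 1 this is the single equation gamma(0) phi_1 = gamma(1):
  phi_hat_1 = gamma(1) / gamma(0) = 3.9836 / 5.7567 = 0.6920.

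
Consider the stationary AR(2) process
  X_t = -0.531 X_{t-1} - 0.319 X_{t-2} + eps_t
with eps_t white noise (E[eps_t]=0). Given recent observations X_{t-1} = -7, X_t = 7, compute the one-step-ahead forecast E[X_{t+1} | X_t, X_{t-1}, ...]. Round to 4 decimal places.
E[X_{t+1} \mid \mathcal F_t] = -1.4840

For an AR(p) model X_t = c + sum_i phi_i X_{t-i} + eps_t, the
one-step-ahead conditional mean is
  E[X_{t+1} | X_t, ...] = c + sum_i phi_i X_{t+1-i}.
Substitute known values:
  E[X_{t+1} | ...] = (-0.531) * (7) + (-0.319) * (-7)
                   = -1.4840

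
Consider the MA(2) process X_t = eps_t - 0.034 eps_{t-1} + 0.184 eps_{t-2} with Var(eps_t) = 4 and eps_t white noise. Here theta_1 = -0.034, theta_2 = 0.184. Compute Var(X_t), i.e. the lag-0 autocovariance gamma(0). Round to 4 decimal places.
\gamma(0) = 4.1400

For an MA(q) process X_t = eps_t + sum_i theta_i eps_{t-i} with
Var(eps_t) = sigma^2, the variance is
  gamma(0) = sigma^2 * (1 + sum_i theta_i^2).
  sum_i theta_i^2 = (-0.034)^2 + (0.184)^2 = 0.001156 + 0.033856 = 0.035012.
  gamma(0) = 4 * (1 + 0.035012) = 4 * 1.035012 = 4.140048, which rounds to 4.1400.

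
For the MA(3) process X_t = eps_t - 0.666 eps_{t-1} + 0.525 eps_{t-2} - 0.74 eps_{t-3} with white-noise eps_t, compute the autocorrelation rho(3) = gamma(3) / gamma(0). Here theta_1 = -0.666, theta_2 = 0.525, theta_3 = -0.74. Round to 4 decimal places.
\rho(3) = -0.3265

For an MA(q) process with theta_0 = 1, the autocovariance is
  gamma(k) = sigma^2 * sum_{i=0..q-k} theta_i * theta_{i+k},
and rho(k) = gamma(k) / gamma(0). Sigma^2 cancels.
  numerator   = (1)*(-0.74) = -0.74.
  denominator = (1)^2 + (-0.666)^2 + (0.525)^2 + (-0.74)^2 = 2.266781.
  rho(3) = -0.74 / 2.266781 = -0.3265.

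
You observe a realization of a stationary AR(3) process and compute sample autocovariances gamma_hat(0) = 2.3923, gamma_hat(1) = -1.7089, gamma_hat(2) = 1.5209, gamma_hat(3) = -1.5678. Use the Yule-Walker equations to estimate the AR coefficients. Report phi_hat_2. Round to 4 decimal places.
\hat\phi_{2} = 0.1000

The Yule-Walker equations for an AR(p) process read, in matrix form,
  Gamma_p phi = r_p,   with   (Gamma_p)_{ij} = gamma(|i - j|),
                       (r_p)_i = gamma(i),   i,j = 1..p.
Substitute the sample gammas (Toeplitz matrix and right-hand side of size 3):
  Gamma_p = [[2.3923, -1.7089, 1.5209], [-1.7089, 2.3923, -1.7089], [1.5209, -1.7089, 2.3923]]
  r_p     = [-1.7089, 1.5209, -1.5678]
Written out (R1..R3):
  (R1) 2.3923 phi_1 - 1.7089 phi_2 + 1.5209 phi_3 = -1.7089
  (R2) -1.7089 phi_1 + 2.3923 phi_2 - 1.7089 phi_3 = 1.5209
  (R3) 1.5209 phi_1 - 1.7089 phi_2 + 2.3923 phi_3 = -1.5678
Gaussian elimination:
  R2 <- R2 - (-1.7089/2.3923) R1 = R2 - (-0.714333) R1:  1.171576 phi_2 - 0.62247 phi_3 = 0.300176
  R3 <- R3 - (1.5209/2.3923) R1 = R3 - (0.635748) R1:  -0.62247 phi_2 + 1.425391 phi_3 = -0.48137
  R3 <- R3 - (-0.62247/1.171576) R2 = R3 - (-0.53131) R2:  1.094666 phi_3 = -0.321884
Back-substitution:
  phi_hat_3 = -0.321884 / 1.094666 = -0.294048
  phi_hat_2 = (0.300176 - (-0.62247)(-0.294048)) / 1.171576 = 0.099985
  phi_hat_1 = (-1.7089 - (-1.7089)(0.099985) - (1.5209)(-0.294048)) / 2.3923 = -0.455971
So phi_hat = [-0.4560, 0.1000, -0.2940].
Therefore phi_hat_2 = 0.1000.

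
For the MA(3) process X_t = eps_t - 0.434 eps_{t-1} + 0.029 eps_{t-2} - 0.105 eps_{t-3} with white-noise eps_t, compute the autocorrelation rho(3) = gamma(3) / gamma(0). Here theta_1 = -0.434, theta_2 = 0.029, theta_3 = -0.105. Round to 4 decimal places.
\rho(3) = -0.0875

For an MA(q) process with theta_0 = 1, the autocovariance is
  gamma(k) = sigma^2 * sum_{i=0..q-k} theta_i * theta_{i+k},
and rho(k) = gamma(k) / gamma(0). Sigma^2 cancels.
  numerator   = (1)*(-0.105) = -0.105.
  denominator = (1)^2 + (-0.434)^2 + (0.029)^2 + (-0.105)^2 = 1.200222.
  rho(3) = -0.105 / 1.200222 = -0.0875.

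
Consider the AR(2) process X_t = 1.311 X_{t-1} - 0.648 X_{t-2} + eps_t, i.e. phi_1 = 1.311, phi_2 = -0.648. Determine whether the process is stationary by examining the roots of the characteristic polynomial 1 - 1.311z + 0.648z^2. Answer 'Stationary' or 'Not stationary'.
\text{Stationary}

The AR(p) characteristic polynomial is P(z) = 1 - 1.311z + 0.648z^2.
Stationarity requires all roots to lie outside the unit circle, i.e. |z| > 1 for every root.
Set 1 + (-1.311) z + (0.648) z^2 = 0, i.e. a z^2 + b z + c = 0 with a = 0.648, b = -1.311, c = 1.
Discriminant D = b^2 - 4ac = (-1.311)^2 - 4*(0.648)*1 = 1.718721 - (2.592) = -0.873279.
D < 0, so the roots are the complex-conjugate pair z = (-b +/- i sqrt(-D)) / (2a) = 1.0116 +/- 0.7211i.
For a conjugate pair |z|^2 = z * conj(z) = (product of roots) = c/a = 1/(0.648) = 1.54321, so |z| = sqrt(1.54321) = 1.2423 for both roots.
Moduli of all roots: 1.2423, 1.2423.
All moduli strictly greater than 1? Yes.
Verdict: Stationary.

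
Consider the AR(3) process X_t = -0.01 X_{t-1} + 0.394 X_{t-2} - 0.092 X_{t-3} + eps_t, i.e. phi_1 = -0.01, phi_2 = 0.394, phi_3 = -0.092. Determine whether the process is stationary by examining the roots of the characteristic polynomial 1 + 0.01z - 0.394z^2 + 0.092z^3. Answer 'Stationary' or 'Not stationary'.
\text{Stationary}

The AR(p) characteristic polynomial is P(z) = 1 + 0.01z - 0.394z^2 + 0.092z^3.
Stationarity requires all roots to lie outside the unit circle, i.e. |z| > 1 for every root.
Degree 3: look for a simple real root z0 first, then factor out (1 - z/z0) and solve the remaining quadratic.
Testing z0 = 2.5: P(2.5) = 1 + (0.01)(2.5) + (-0.394)(2.5)^2 + (0.092)(2.5)^3
  = 1 + (0.025) + (-2.4625) + (1.4375) = 0.  So z_0 = 2.5 is a root, |z_0| = 2.5.
Divide out the factor (1 - 0.4 z) = (1 - z/z0) (since 1/z0 = 0.4):
  P(z) = (1 - 0.4 z)(1 + (0.41) z + (-0.23) z^2)
  [check: z-coef 0.41 - (0.4) = 0.01; z^2-coef -0.23 - (0.4)(0.41) = -0.394; z^3-coef -(0.4)(-0.23) = 0.092.]
Remaining roots from the quadratic factor 1 + (0.41) z + (-0.23) z^2:
  Set 1 + (0.41) z + (-0.23) z^2 = 0, i.e. a z^2 + b z + c = 0 with a = -0.23, b = 0.41, c = 1.
  Discriminant D = b^2 - 4ac = (0.41)^2 - 4*(-0.23)*1 = 0.1681 - (-0.92) = 1.0881.
  D >= 0, so the roots are real: z = (-b +/- sqrt(D)) / (2a) = (-0.41 +/- 1.04312) / (-0.46).
    z_1 = (-0.41 + 1.04312) / (-0.46) = -1.3763,   |z_1| = 1.3763.
    z_2 = (-0.41 - 1.04312) / (-0.46) = 3.159,   |z_2| = 3.159.
Moduli of all roots: 2.5000, 1.3763, 3.1590.
All moduli strictly greater than 1? Yes.
Verdict: Stationary.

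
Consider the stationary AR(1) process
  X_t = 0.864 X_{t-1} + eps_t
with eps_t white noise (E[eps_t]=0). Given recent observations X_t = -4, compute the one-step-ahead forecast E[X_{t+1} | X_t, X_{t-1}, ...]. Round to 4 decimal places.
E[X_{t+1} \mid \mathcal F_t] = -3.4560

For an AR(p) model X_t = c + sum_i phi_i X_{t-i} + eps_t, the
one-step-ahead conditional mean is
  E[X_{t+1} | X_t, ...] = c + sum_i phi_i X_{t+1-i}.
Substitute known values:
  E[X_{t+1} | ...] = (0.864) * (-4)
                   = -3.4560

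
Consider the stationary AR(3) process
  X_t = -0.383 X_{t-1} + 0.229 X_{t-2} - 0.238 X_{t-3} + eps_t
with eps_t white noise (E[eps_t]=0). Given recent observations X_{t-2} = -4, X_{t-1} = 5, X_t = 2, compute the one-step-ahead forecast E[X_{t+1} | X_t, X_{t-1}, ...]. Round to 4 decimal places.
E[X_{t+1} \mid \mathcal F_t] = 1.3310

For an AR(p) model X_t = c + sum_i phi_i X_{t-i} + eps_t, the
one-step-ahead conditional mean is
  E[X_{t+1} | X_t, ...] = c + sum_i phi_i X_{t+1-i}.
Substitute known values:
  E[X_{t+1} | ...] = (-0.383) * (2) + (0.229) * (5) + (-0.238) * (-4)
                   = 1.3310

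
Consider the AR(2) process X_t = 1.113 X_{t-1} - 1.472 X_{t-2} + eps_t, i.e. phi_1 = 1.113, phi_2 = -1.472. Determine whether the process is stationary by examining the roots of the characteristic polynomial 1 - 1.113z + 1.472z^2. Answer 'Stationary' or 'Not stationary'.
\text{Not stationary}

The AR(p) characteristic polynomial is P(z) = 1 - 1.113z + 1.472z^2.
Stationarity requires all roots to lie outside the unit circle, i.e. |z| > 1 for every root.
Set 1 + (-1.113) z + (1.472) z^2 = 0, i.e. a z^2 + b z + c = 0 with a = 1.472, b = -1.113, c = 1.
Discriminant D = b^2 - 4ac = (-1.113)^2 - 4*(1.472)*1 = 1.238769 - (5.888) = -4.649231.
D < 0, so the roots are the complex-conjugate pair z = (-b +/- i sqrt(-D)) / (2a) = 0.3781 +/- 0.7324i.
For a conjugate pair |z|^2 = z * conj(z) = (product of roots) = c/a = 1/(1.472) = 0.679348, so |z| = sqrt(0.679348) = 0.8242 for both roots.
Moduli of all roots: 0.8242, 0.8242.
All moduli strictly greater than 1? No.
Verdict: Not stationary.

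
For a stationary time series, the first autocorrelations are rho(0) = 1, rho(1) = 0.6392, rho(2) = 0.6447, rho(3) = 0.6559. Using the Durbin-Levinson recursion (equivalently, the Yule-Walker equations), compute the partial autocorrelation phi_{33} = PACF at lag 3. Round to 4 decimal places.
\phi_{33} = 0.3080

The PACF at lag k is phi_{kk}, the last component of the solution
to the Yule-Walker system G_k phi = r_k where
  (G_k)_{ij} = rho(|i - j|), (r_k)_i = rho(i), i,j = 1..k.
Equivalently, Durbin-Levinson gives phi_{kk} iteratively:
  phi_{11} = rho(1)
  phi_{kk} = [rho(k) - sum_{j=1..k-1} phi_{k-1,j} rho(k-j)]
            / [1 - sum_{j=1..k-1} phi_{k-1,j} rho(j)],
  phi_{k,j} = phi_{k-1,j} - phi_{kk} phi_{k-1,k-j},  j = 1..k-1.
Step k = 1:
  phi_11 = rho(1) = 0.6392.
Step k = 2:
  phi_22 = [rho(2) - phi_11 rho(1)] / [1 - phi_11 rho(1)] = [0.6447 - (0.6392)(0.6392)] / [1 - (0.6392)(0.6392)]
         = 0.23612336 / 0.59142336 = 0.399246.
  Update: phi_21 = phi_11 - phi_22 phi_11 = 0.6392 - (0.399246)(0.6392) = 0.384002.
Step k = 3:
  phi_33 = [rho(3) - phi_21 rho(2) - phi_22 rho(1)] / [1 - phi_21 rho(1) - phi_22 rho(2)]
    numerator   = 0.6559 - (0.384002)(0.6447) - (0.399246)(0.6392) = 0.15313591
    denominator = 1 - (0.384002)(0.6392) - (0.399246)(0.6447) = 0.49715207
  phi_33 = 0.15313591 / 0.49715207 = 0.308.
Therefore phi_{33} = 0.3080.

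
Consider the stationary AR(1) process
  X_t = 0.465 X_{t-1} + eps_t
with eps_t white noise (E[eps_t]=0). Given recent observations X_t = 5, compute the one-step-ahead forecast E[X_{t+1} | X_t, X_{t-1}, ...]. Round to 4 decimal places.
E[X_{t+1} \mid \mathcal F_t] = 2.3250

For an AR(p) model X_t = c + sum_i phi_i X_{t-i} + eps_t, the
one-step-ahead conditional mean is
  E[X_{t+1} | X_t, ...] = c + sum_i phi_i X_{t+1-i}.
Substitute known values:
  E[X_{t+1} | ...] = (0.465) * (5)
                   = 2.3250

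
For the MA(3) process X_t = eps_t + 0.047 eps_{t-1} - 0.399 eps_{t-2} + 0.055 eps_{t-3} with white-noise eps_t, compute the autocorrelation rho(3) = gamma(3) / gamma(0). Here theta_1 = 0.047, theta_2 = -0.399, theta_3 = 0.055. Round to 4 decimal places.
\rho(3) = 0.0472

For an MA(q) process with theta_0 = 1, the autocovariance is
  gamma(k) = sigma^2 * sum_{i=0..q-k} theta_i * theta_{i+k},
and rho(k) = gamma(k) / gamma(0). Sigma^2 cancels.
  numerator   = (1)*(0.055) = 0.055.
  denominator = (1)^2 + (0.047)^2 + (-0.399)^2 + (0.055)^2 = 1.164435.
  rho(3) = 0.055 / 1.164435 = 0.0472.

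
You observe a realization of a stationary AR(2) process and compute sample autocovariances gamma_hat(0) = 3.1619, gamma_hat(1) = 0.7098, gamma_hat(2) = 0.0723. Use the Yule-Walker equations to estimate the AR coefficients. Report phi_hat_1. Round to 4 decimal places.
\hat\phi_{1} = 0.2310

The Yule-Walker equations for an AR(p) process read, in matrix form,
  Gamma_p phi = r_p,   with   (Gamma_p)_{ij} = gamma(|i - j|),
                       (r_p)_i = gamma(i),   i,j = 1..p.
Substitute the sample gammas (Toeplitz matrix and right-hand side of size 2):
  Gamma_p = [[3.1619, 0.7098], [0.7098, 3.1619]]
  r_p     = [0.7098, 0.0723]
Written out:
  3.1619 phi_1 + 0.7098 phi_2 = 0.7098
  0.7098 phi_1 + 3.1619 phi_2 = 0.0723
Solve by Cramer's rule:
  det = gamma(0)^2 - gamma(1)^2 = (3.1619)^2 - (0.7098)^2 = 9.99761161 - 0.50381604 = 9.49379557
  phi_hat_1 = [gamma(1) gamma(0) - gamma(1) gamma(2)] / det = [(0.7098)(3.1619) - (0.7098)(0.0723)] / 9.49379557 = 2.19299808 / 9.49379557 = 0.231
  phi_hat_2 = [gamma(0) gamma(2) - gamma(1)^2] / det = [(3.1619)(0.0723) - (0.7098)^2] / 9.49379557 = -0.27521067 / 9.49379557 = -0.029
So phi_hat = [0.2310, -0.0290].
Therefore phi_hat_1 = 0.2310.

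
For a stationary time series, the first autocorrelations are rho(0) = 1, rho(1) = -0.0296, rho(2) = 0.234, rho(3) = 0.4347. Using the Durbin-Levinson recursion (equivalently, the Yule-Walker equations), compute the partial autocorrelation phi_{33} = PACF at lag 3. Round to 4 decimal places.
\phi_{33} = 0.4731

The PACF at lag k is phi_{kk}, the last component of the solution
to the Yule-Walker system G_k phi = r_k where
  (G_k)_{ij} = rho(|i - j|), (r_k)_i = rho(i), i,j = 1..k.
Equivalently, Durbin-Levinson gives phi_{kk} iteratively:
  phi_{11} = rho(1)
  phi_{kk} = [rho(k) - sum_{j=1..k-1} phi_{k-1,j} rho(k-j)]
            / [1 - sum_{j=1..k-1} phi_{k-1,j} rho(j)],
  phi_{k,j} = phi_{k-1,j} - phi_{kk} phi_{k-1,k-j},  j = 1..k-1.
Step k = 1:
  phi_11 = rho(1) = -0.0296.
Step k = 2:
  phi_22 = [rho(2) - phi_11 rho(1)] / [1 - phi_11 rho(1)] = [0.234 - (-0.0296)(-0.0296)] / [1 - (-0.0296)(-0.0296)]
         = 0.23312384 / 0.99912384 = 0.233328.
  Update: phi_21 = phi_11 - phi_22 phi_11 = -0.0296 - (0.233328)(-0.0296) = -0.022693.
Step k = 3:
  phi_33 = [rho(3) - phi_21 rho(2) - phi_22 rho(1)] / [1 - phi_21 rho(1) - phi_22 rho(2)]
    numerator   = 0.4347 - (-0.022693)(0.234) - (0.233328)(-0.0296) = 0.44691679
    denominator = 1 - (-0.022693)(-0.0296) - (0.233328)(0.234) = 0.94472946
  phi_33 = 0.44691679 / 0.94472946 = 0.4731.
Therefore phi_{33} = 0.4731.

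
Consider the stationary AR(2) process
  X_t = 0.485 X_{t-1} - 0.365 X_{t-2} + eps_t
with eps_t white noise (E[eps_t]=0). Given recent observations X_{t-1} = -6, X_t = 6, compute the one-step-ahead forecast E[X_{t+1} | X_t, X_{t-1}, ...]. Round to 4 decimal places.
E[X_{t+1} \mid \mathcal F_t] = 5.1000

For an AR(p) model X_t = c + sum_i phi_i X_{t-i} + eps_t, the
one-step-ahead conditional mean is
  E[X_{t+1} | X_t, ...] = c + sum_i phi_i X_{t+1-i}.
Substitute known values:
  E[X_{t+1} | ...] = (0.485) * (6) + (-0.365) * (-6)
                   = 5.1000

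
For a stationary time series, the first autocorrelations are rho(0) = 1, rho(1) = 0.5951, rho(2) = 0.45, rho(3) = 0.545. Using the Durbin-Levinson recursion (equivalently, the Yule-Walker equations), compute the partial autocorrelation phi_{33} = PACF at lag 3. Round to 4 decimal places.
\phi_{33} = 0.3620

The PACF at lag k is phi_{kk}, the last component of the solution
to the Yule-Walker system G_k phi = r_k where
  (G_k)_{ij} = rho(|i - j|), (r_k)_i = rho(i), i,j = 1..k.
Equivalently, Durbin-Levinson gives phi_{kk} iteratively:
  phi_{11} = rho(1)
  phi_{kk} = [rho(k) - sum_{j=1..k-1} phi_{k-1,j} rho(k-j)]
            / [1 - sum_{j=1..k-1} phi_{k-1,j} rho(j)],
  phi_{k,j} = phi_{k-1,j} - phi_{kk} phi_{k-1,k-j},  j = 1..k-1.
Step k = 1:
  phi_11 = rho(1) = 0.5951.
Step k = 2:
  phi_22 = [rho(2) - phi_11 rho(1)] / [1 - phi_11 rho(1)] = [0.45 - (0.5951)(0.5951)] / [1 - (0.5951)(0.5951)]
         = 0.09585599 / 0.64585599 = 0.148417.
  Update: phi_21 = phi_11 - phi_22 phi_11 = 0.5951 - (0.148417)(0.5951) = 0.506777.
Step k = 3:
  phi_33 = [rho(3) - phi_21 rho(2) - phi_22 rho(1)] / [1 - phi_21 rho(1) - phi_22 rho(2)]
    numerator   = 0.545 - (0.506777)(0.45) - (0.148417)(0.5951) = 0.22862738
    denominator = 1 - (0.506777)(0.5951) - (0.148417)(0.45) = 0.63162933
  phi_33 = 0.22862738 / 0.63162933 = 0.362.
Therefore phi_{33} = 0.3620.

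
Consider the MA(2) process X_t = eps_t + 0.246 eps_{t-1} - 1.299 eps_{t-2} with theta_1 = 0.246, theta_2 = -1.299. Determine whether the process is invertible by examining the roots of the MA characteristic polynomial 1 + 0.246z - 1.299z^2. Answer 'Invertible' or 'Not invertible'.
\text{Not invertible}

The MA(q) characteristic polynomial is P(z) = 1 + 0.246z - 1.299z^2.
Invertibility requires all roots to lie outside the unit circle, i.e. |z| > 1 for every root.
Set 1 + (0.246) z + (-1.299) z^2 = 0, i.e. a z^2 + b z + c = 0 with a = -1.299, b = 0.246, c = 1.
Discriminant D = b^2 - 4ac = (0.246)^2 - 4*(-1.299)*1 = 0.060516 - (-5.196) = 5.256516.
D >= 0, so the roots are real: z = (-b +/- sqrt(D)) / (2a) = (-0.246 +/- 2.292709) / (-2.598).
  z_1 = (-0.246 + 2.292709) / (-2.598) = -0.7878,   |z_1| = 0.7878.
  z_2 = (-0.246 - 2.292709) / (-2.598) = 0.9772,   |z_2| = 0.9772.
Moduli of all roots: 0.7878, 0.9772.
All moduli strictly greater than 1? No.
Verdict: Not invertible.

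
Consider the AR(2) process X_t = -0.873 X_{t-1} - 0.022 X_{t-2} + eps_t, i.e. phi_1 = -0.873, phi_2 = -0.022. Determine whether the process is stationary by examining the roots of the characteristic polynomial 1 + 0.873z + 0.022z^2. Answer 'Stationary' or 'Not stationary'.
\text{Stationary}

The AR(p) characteristic polynomial is P(z) = 1 + 0.873z + 0.022z^2.
Stationarity requires all roots to lie outside the unit circle, i.e. |z| > 1 for every root.
Set 1 + (0.873) z + (0.022) z^2 = 0, i.e. a z^2 + b z + c = 0 with a = 0.022, b = 0.873, c = 1.
Discriminant D = b^2 - 4ac = (0.873)^2 - 4*(0.022)*1 = 0.762129 - (0.088) = 0.674129.
D >= 0, so the roots are real: z = (-b +/- sqrt(D)) / (2a) = (-0.873 +/- 0.821054) / (0.044).
  z_1 = (-0.873 + 0.821054) / (0.044) = -1.1806,   |z_1| = 1.1806.
  z_2 = (-0.873 - 0.821054) / (0.044) = -38.5012,   |z_2| = 38.5012.
Moduli of all roots: 1.1806, 38.5012.
All moduli strictly greater than 1? Yes.
Verdict: Stationary.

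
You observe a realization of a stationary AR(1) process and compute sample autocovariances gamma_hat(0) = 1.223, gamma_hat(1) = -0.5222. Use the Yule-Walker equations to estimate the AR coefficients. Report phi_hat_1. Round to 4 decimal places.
\hat\phi_{1} = -0.4270

The Yule-Walker equations for an AR(p) process read, in matrix form,
  Gamma_p phi = r_p,   with   (Gamma_p)_{ij} = gamma(|i - j|),
                       (r_p)_i = gamma(i),   i,j = 1..p.
Substitute the sample gammas (Toeplitz matrix and right-hand side of size 1):
  Gamma_p = [[1.223]]
  r_p     = [-0.5222]
With p = 1 this is the single equation gamma(0) phi_1 = gamma(1):
  phi_hat_1 = gamma(1) / gamma(0) = -0.5222 / 1.223 = -0.4270.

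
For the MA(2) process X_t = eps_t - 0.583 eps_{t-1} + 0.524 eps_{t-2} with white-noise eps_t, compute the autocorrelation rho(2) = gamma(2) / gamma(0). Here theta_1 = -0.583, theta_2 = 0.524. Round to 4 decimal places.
\rho(2) = 0.3246

For an MA(q) process with theta_0 = 1, the autocovariance is
  gamma(k) = sigma^2 * sum_{i=0..q-k} theta_i * theta_{i+k},
and rho(k) = gamma(k) / gamma(0). Sigma^2 cancels.
  numerator   = (1)*(0.524) = 0.524.
  denominator = (1)^2 + (-0.583)^2 + (0.524)^2 = 1.614465.
  rho(2) = 0.524 / 1.614465 = 0.3246.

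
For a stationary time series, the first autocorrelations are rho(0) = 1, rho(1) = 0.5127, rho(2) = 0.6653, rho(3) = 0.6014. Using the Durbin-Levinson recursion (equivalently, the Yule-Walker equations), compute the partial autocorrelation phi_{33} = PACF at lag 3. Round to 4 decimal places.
\phi_{33} = 0.3220

The PACF at lag k is phi_{kk}, the last component of the solution
to the Yule-Walker system G_k phi = r_k where
  (G_k)_{ij} = rho(|i - j|), (r_k)_i = rho(i), i,j = 1..k.
Equivalently, Durbin-Levinson gives phi_{kk} iteratively:
  phi_{11} = rho(1)
  phi_{kk} = [rho(k) - sum_{j=1..k-1} phi_{k-1,j} rho(k-j)]
            / [1 - sum_{j=1..k-1} phi_{k-1,j} rho(j)],
  phi_{k,j} = phi_{k-1,j} - phi_{kk} phi_{k-1,k-j},  j = 1..k-1.
Step k = 1:
  phi_11 = rho(1) = 0.5127.
Step k = 2:
  phi_22 = [rho(2) - phi_11 rho(1)] / [1 - phi_11 rho(1)] = [0.6653 - (0.5127)(0.5127)] / [1 - (0.5127)(0.5127)]
         = 0.40243871 / 0.73713871 = 0.545947.
  Update: phi_21 = phi_11 - phi_22 phi_11 = 0.5127 - (0.545947)(0.5127) = 0.232793.
Step k = 3:
  phi_33 = [rho(3) - phi_21 rho(2) - phi_22 rho(1)] / [1 - phi_21 rho(1) - phi_22 rho(2)]
    numerator   = 0.6014 - (0.232793)(0.6653) - (0.545947)(0.5127) = 0.1666158
    denominator = 1 - (0.232793)(0.5127) - (0.545947)(0.6653) = 0.51742848
  phi_33 = 0.1666158 / 0.51742848 = 0.322.
Therefore phi_{33} = 0.3220.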